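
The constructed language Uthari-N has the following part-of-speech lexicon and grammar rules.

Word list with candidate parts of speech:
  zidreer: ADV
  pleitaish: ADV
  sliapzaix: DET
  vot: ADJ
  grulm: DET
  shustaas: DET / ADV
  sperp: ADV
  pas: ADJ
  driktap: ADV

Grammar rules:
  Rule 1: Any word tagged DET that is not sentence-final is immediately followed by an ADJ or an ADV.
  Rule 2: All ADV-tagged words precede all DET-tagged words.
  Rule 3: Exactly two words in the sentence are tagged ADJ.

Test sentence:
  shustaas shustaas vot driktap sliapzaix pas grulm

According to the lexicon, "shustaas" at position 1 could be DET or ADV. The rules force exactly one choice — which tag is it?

Candidates per position — 1:shustaas {DET,ADV}; 2:shustaas {DET,ADV}; 3:vot {ADJ}; 4:driktap {ADV}; 5:sliapzaix {DET}; 6:pas {ADJ}; 7:grulm {DET}.
Position 1: tagging it DET would leave rule 2 unsatisfiable, so it must be ADV.
Position 2: tagging it DET would leave rule 2 unsatisfiable, so it must be ADV.
That leaves exactly one tagging: ADV ADV ADJ ADV DET ADJ DET.
Rule-by-rule: rule 1 ✓; rule 2 ✓; rule 3 ✓.

ADV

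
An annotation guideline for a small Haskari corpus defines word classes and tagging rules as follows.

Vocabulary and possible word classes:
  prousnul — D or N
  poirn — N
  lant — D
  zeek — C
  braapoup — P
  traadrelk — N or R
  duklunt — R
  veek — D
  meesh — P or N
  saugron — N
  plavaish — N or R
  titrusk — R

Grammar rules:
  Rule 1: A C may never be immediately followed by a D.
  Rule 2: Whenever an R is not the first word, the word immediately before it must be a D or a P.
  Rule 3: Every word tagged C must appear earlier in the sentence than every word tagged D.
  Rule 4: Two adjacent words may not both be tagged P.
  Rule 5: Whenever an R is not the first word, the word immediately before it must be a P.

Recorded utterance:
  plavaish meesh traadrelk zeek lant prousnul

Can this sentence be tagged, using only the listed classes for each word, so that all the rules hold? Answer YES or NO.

Candidates per position — 1:plavaish {N,R}; 2:meesh {P,N}; 3:traadrelk {N,R}; 4:zeek {C}; 5:lant {D}; 6:prousnul {D,N}.
Rule 1 cannot be satisfied by any choice of tags from the lexicon.
So there is no consistent tagging.

NO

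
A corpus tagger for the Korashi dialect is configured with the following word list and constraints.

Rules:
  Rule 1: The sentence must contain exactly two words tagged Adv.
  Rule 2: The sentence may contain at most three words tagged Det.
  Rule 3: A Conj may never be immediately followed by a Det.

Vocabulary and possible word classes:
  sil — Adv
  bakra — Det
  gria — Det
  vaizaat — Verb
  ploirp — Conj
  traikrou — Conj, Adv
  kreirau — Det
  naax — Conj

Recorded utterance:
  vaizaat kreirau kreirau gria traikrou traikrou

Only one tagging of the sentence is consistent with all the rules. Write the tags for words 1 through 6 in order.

Candidates per position — 1:vaizaat {Verb}; 2:kreirau {Det}; 3:kreirau {Det}; 4:gria {Det}; 5:traikrou {Conj,Adv}; 6:traikrou {Conj,Adv}.
Position 5: Conj is ruled out by rule 1; that leaves Adv.
Position 6: Conj is ruled out by rule 1; that leaves Adv.
So the tagging must be: Verb Det Det Det Adv Adv.
Verifying each rule — rule 1 ok; rule 2 ok; rule 3 ok.

Verb Det Det Det Adv Adv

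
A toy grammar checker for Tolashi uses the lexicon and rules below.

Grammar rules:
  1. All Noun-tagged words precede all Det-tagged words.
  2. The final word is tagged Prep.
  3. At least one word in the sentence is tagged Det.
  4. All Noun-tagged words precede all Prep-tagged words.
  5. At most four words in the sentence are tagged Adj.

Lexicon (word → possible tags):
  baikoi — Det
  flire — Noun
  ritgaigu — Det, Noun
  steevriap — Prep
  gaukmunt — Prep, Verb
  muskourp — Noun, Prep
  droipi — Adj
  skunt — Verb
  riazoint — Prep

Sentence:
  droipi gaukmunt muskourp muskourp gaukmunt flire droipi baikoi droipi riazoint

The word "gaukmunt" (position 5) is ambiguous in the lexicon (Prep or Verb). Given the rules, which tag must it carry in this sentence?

Candidates per position — 1:droipi {Adj}; 2:gaukmunt {Prep,Verb}; 3:muskourp {Noun,Prep}; 4:muskourp {Noun,Prep}; 5:gaukmunt {Prep,Verb}; 6:flire {Noun}; 7:droipi {Adj}; 8:baikoi {Det}; 9:droipi {Adj}; 10:riazoint {Prep}.
Position 2: Prep is ruled out by rule 4; that leaves Verb.
Position 3: Prep is ruled out by rule 4; that leaves Noun.
Position 4: Prep is ruled out by rule 4; that leaves Noun.
Position 5: Prep is ruled out by rule 4; that leaves Verb.
That leaves exactly one tagging: Adj Verb Noun Noun Verb Noun Adj Det Adj Prep.
Rule-by-rule: rule 1 ✓; rule 2 ✓; rule 3 ✓; rule 4 ✓; rule 5 ✓.

Verb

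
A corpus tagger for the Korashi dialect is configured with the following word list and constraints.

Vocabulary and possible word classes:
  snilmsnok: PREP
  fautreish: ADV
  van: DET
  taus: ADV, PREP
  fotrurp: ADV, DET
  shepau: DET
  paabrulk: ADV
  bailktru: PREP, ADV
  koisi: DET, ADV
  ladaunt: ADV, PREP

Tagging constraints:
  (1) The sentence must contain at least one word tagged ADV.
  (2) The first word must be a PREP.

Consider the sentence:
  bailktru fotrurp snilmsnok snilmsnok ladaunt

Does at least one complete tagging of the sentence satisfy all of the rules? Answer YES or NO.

YES

Candidates per position — 1:bailktru {PREP,ADV}; 2:fotrurp {ADV,DET}; 3:snilmsnok {PREP}; 4:snilmsnok {PREP}; 5:ladaunt {ADV,PREP}.
One satisfying assignment: PREP ADV PREP PREP PREP.
Rule-by-rule: rule 1 ok; rule 2 ok.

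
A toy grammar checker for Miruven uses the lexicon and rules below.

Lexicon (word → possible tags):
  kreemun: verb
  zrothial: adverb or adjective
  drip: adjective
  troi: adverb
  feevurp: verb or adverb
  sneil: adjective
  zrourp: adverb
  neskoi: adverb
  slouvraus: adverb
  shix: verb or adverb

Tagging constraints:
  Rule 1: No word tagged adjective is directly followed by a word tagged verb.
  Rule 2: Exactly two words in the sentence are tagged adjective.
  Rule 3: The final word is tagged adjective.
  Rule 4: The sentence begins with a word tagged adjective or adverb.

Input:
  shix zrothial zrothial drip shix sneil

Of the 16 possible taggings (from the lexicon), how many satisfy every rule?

Candidates per position — 1:shix {verb,adverb}; 2:zrothial {adverb,adjective}; 3:zrothial {adverb,adjective}; 4:drip {adjective}; 5:shix {verb,adverb}; 6:sneil {adjective}.
There are 16 candidate sequences in total.
The sequences that satisfy every rule: adverb adverb adverb adjective adverb adjective.
Count = 1.

1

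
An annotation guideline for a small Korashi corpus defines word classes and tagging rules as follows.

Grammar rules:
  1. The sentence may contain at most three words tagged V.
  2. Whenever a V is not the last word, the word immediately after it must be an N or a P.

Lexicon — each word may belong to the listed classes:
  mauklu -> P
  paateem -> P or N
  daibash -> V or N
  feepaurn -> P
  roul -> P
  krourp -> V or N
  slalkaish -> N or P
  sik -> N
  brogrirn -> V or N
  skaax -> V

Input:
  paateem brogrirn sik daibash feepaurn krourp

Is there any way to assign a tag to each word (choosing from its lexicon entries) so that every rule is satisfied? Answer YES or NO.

YES

Candidates per position — 1:paateem {P,N}; 2:brogrirn {V,N}; 3:sik {N}; 4:daibash {V,N}; 5:feepaurn {P}; 6:krourp {V,N}.
One satisfying assignment: P V N V P V.
Rule-by-rule: rule 1 holds; rule 2 holds.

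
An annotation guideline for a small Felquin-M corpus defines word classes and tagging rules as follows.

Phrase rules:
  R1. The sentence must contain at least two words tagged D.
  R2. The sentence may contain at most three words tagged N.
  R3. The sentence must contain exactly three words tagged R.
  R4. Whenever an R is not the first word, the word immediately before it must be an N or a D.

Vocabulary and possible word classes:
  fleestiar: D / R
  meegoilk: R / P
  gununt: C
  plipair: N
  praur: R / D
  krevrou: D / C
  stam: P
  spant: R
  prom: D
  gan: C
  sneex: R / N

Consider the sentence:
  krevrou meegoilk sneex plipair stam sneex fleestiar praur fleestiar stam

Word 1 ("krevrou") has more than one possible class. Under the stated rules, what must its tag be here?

Candidates per position — 1:krevrou {D,C}; 2:meegoilk {R,P}; 3:sneex {R,N}; 4:plipair {N}; 5:stam {P}; 6:sneex {R,N}; 7:fleestiar {D,R}; 8:praur {R,D}; 9:fleestiar {D,R}; 10:stam {P}.
If word 3 were R, no tagging could satisfy rule 4; so word 3 is N.
If word 6 were R, no tagging could satisfy rule 4; so word 6 is N.
Position 1: the remaining choice is settled jointly with positions 2, 7, 8, 9 — only D at position 1 is part of a tagging that satisfies every rule.
So the tagging must be: D R N N P N R D R P.
Checking: rule 1 ok; rule 2 ok; rule 3 ok; rule 4 ok.

D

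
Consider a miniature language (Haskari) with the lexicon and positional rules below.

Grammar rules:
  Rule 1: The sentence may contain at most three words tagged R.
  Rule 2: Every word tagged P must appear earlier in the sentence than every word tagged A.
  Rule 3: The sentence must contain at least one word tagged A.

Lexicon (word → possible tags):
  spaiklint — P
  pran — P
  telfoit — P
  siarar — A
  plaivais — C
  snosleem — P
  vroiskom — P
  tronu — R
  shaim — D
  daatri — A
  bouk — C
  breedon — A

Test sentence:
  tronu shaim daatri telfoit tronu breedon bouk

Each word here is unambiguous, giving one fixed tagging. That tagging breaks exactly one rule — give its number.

Fixed tagging: R D A P R A C.
Applying the rules: R1 holds, R2 violated, R3 holds.
Only rule 2 fails.

2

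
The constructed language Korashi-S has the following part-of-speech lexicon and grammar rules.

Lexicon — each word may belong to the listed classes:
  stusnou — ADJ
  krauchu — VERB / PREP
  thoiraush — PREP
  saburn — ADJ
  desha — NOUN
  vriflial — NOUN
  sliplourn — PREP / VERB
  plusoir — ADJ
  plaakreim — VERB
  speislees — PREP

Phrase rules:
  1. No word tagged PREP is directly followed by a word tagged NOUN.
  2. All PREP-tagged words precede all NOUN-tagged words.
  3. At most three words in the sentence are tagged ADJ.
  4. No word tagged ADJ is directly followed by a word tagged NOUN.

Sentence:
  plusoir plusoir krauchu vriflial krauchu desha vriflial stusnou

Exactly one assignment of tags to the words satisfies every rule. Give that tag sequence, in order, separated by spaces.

Candidates per position — 1:plusoir {ADJ}; 2:plusoir {ADJ}; 3:krauchu {VERB,PREP}; 4:vriflial {NOUN}; 5:krauchu {VERB,PREP}; 6:desha {NOUN}; 7:vriflial {NOUN}; 8:stusnou {ADJ}.
At position 3, choosing PREP makes rule 1 impossible to satisfy; hence VERB.
At position 5, choosing PREP makes rule 1 impossible to satisfy; hence VERB.
The only consistent sequence is: ADJ ADJ VERB NOUN VERB NOUN NOUN ADJ.
Checking: rule 1 satisfied; rule 2 satisfied; rule 3 satisfied; rule 4 satisfied.

ADJ ADJ VERB NOUN VERB NOUN NOUN ADJ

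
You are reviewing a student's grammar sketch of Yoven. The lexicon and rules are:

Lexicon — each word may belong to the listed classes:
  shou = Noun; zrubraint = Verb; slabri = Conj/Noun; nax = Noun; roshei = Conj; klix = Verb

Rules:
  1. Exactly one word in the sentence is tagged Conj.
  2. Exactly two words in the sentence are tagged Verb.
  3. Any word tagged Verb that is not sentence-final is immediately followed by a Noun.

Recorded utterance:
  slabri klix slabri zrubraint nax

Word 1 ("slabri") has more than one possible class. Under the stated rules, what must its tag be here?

Conj

Candidates per position — 1:slabri {Conj,Noun}; 2:klix {Verb}; 3:slabri {Conj,Noun}; 4:zrubraint {Verb}; 5:nax {Noun}.
Position 3: tagging it Conj would leave rule 3 unsatisfiable, so it must be Noun.
Position 1: tagging it Noun would leave rule 1 unsatisfiable, so it must be Conj.
So the tagging must be: Conj Verb Noun Verb Noun.
Checking: rule 1 holds; rule 2 holds; rule 3 holds.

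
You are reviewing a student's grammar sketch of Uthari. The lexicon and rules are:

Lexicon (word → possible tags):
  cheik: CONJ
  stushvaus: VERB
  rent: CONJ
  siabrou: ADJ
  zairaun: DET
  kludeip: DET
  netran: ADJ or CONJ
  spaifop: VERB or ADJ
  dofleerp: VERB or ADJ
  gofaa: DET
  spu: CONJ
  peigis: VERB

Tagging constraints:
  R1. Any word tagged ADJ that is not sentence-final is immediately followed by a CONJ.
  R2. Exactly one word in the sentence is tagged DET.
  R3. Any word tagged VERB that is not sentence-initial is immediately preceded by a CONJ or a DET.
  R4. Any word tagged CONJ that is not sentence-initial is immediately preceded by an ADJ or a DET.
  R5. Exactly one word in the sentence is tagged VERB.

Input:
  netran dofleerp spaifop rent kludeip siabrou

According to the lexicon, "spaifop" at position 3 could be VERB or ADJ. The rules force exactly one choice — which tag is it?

Candidates per position — 1:netran {ADJ,CONJ}; 2:dofleerp {VERB,ADJ}; 3:spaifop {VERB,ADJ}; 4:rent {CONJ}; 5:kludeip {DET}; 6:siabrou {ADJ}.
At position 1, choosing ADJ makes rule 1 impossible to satisfy; hence CONJ.
At position 2, choosing ADJ makes rule 1 impossible to satisfy; hence VERB.
At position 3, choosing VERB makes rule 3 impossible to satisfy; hence ADJ.
That leaves exactly one tagging: CONJ VERB ADJ CONJ DET ADJ.
Verifying each rule — rule 1 ✓; rule 2 ✓; rule 3 ✓; rule 4 ✓; rule 5 ✓.

ADJ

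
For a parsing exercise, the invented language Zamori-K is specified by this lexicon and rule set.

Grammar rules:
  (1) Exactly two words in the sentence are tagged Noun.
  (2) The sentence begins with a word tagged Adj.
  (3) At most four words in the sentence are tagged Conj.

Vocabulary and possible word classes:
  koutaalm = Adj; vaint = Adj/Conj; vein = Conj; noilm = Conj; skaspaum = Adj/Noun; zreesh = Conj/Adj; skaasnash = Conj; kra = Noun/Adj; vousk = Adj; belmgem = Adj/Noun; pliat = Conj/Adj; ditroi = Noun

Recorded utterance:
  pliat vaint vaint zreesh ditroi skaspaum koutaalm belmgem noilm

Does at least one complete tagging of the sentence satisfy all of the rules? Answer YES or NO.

YES

Candidates per position — 1:pliat {Conj,Adj}; 2:vaint {Adj,Conj}; 3:vaint {Adj,Conj}; 4:zreesh {Conj,Adj}; 5:ditroi {Noun}; 6:skaspaum {Adj,Noun}; 7:koutaalm {Adj}; 8:belmgem {Adj,Noun}; 9:noilm {Conj}.
One satisfying assignment: Adj Adj Adj Adj Noun Noun Adj Adj Conj.
Check: rule 1 ok; rule 2 ok; rule 3 ok.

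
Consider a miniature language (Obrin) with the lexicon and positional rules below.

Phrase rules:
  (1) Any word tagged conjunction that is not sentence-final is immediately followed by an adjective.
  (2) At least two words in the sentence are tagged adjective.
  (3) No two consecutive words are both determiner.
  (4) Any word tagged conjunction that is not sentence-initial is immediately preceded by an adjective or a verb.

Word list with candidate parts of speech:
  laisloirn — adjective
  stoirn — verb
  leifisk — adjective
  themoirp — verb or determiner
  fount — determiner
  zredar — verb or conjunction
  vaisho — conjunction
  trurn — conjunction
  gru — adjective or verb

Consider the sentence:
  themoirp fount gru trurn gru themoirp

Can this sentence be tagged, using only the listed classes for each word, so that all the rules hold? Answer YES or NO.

YES

Candidates per position — 1:themoirp {verb,determiner}; 2:fount {determiner}; 3:gru {adjective,verb}; 4:trurn {conjunction}; 5:gru {adjective,verb}; 6:themoirp {verb,determiner}.
One satisfying assignment: verb determiner adjective conjunction adjective verb.
Checking: rule 1 holds; rule 2 holds; rule 3 holds; rule 4 holds.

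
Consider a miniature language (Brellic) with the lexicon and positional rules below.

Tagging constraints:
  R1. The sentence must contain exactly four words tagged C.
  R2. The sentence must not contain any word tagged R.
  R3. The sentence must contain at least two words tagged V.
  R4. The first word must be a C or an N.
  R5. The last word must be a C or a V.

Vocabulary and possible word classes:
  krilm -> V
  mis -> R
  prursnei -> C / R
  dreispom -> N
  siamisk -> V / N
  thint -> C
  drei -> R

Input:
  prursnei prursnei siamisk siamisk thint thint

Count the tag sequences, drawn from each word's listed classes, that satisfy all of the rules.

1

Candidates per position — 1:prursnei {C,R}; 2:prursnei {C,R}; 3:siamisk {V,N}; 4:siamisk {V,N}; 5:thint {C}; 6:thint {C}.
There are 16 candidate sequences in total.
The sequences that satisfy every rule: C C V V C C.
Count = 1.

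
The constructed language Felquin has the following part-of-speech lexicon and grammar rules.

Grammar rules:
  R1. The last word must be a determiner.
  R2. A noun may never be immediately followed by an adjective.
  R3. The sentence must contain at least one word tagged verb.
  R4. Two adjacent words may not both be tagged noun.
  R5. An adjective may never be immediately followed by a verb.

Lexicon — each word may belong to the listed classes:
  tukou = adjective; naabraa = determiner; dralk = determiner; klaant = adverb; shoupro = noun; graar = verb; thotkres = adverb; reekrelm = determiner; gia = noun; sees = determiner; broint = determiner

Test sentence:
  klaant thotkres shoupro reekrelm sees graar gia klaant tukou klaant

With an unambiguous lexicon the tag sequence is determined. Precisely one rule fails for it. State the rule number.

1

Fixed tagging: adverb adverb noun determiner determiner verb noun adverb adjective adverb.
Applying the rules: R1 ✗, R2 ✓, R3 ✓, R4 ✓, R5 ✓.
Only rule 1 fails.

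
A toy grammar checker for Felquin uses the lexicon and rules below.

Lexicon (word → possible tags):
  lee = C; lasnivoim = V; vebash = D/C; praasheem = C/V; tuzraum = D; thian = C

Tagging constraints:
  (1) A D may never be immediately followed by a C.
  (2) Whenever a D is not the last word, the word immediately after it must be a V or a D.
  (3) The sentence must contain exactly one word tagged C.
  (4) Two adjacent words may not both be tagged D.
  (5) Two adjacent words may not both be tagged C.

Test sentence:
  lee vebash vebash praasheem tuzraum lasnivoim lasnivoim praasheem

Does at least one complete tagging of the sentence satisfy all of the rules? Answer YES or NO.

NO

Candidates per position — 1:lee {C}; 2:vebash {D,C}; 3:vebash {D,C}; 4:praasheem {C,V}; 5:tuzraum {D}; 6:lasnivoim {V}; 7:lasnivoim {V}; 8:praasheem {C,V}.
Every candidate sequence violates at least one rule; no consistent tagging exists.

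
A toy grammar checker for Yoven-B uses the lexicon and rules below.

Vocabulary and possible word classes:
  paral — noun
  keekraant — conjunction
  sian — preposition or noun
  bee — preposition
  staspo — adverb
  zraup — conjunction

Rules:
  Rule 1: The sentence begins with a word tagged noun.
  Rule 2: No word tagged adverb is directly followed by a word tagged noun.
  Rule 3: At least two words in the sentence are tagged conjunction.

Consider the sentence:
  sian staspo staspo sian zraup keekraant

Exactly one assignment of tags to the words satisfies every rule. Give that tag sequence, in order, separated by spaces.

Candidates per position — 1:sian {preposition,noun}; 2:staspo {adverb}; 3:staspo {adverb}; 4:sian {preposition,noun}; 5:zraup {conjunction}; 6:keekraant {conjunction}.
Position 1: preposition is ruled out by rule 1; that leaves noun.
Position 4: noun is ruled out by rule 2; that leaves preposition.
So the tagging must be: noun adverb adverb preposition conjunction conjunction.
Check: rule 1 ok; rule 2 ok; rule 3 ok.

noun adverb adverb preposition conjunction conjunction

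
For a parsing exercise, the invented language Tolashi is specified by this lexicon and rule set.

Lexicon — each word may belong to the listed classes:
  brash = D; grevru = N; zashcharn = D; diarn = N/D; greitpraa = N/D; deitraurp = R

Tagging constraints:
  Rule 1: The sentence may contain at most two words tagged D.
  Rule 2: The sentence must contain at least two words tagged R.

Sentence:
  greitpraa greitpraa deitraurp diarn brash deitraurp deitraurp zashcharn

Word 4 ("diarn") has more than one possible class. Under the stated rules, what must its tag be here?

N

Candidates per position — 1:greitpraa {N,D}; 2:greitpraa {N,D}; 3:deitraurp {R}; 4:diarn {N,D}; 5:brash {D}; 6:deitraurp {R}; 7:deitraurp {R}; 8:zashcharn {D}.
Word 1 cannot be D — rule 1 would then fail for every completion. It is N.
Word 2 cannot be D — rule 1 would then fail for every completion. It is N.
Word 4 cannot be D — rule 1 would then fail for every completion. It is N.
The only consistent sequence is: N N R N D R R D.
Check: rule 1 holds; rule 2 holds.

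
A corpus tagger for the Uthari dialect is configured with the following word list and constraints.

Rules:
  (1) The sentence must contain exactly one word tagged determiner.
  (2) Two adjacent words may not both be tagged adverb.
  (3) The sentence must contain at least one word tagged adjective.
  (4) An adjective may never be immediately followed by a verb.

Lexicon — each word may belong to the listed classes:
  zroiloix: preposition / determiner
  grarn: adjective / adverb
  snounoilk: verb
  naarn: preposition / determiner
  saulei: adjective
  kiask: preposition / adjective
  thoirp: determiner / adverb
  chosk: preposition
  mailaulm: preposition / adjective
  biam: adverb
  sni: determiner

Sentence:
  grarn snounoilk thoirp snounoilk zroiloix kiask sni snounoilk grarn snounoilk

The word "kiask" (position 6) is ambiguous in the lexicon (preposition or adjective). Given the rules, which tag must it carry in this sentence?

adjective

Candidates per position — 1:grarn {adjective,adverb}; 2:snounoilk {verb}; 3:thoirp {determiner,adverb}; 4:snounoilk {verb}; 5:zroiloix {preposition,determiner}; 6:kiask {preposition,adjective}; 7:sni {determiner}; 8:snounoilk {verb}; 9:grarn {adjective,adverb}; 10:snounoilk {verb}.
Position 1: tagging it adjective would leave rule 4 unsatisfiable, so it must be adverb.
Position 3: tagging it determiner would leave rule 1 unsatisfiable, so it must be adverb.
Position 5: tagging it determiner would leave rule 1 unsatisfiable, so it must be preposition.
Position 9: tagging it adjective would leave rule 4 unsatisfiable, so it must be adverb.
Position 6: tagging it preposition would leave rule 3 unsatisfiable, so it must be adjective.
The unique satisfying tagging is: adverb verb adverb verb preposition adjective determiner verb adverb verb.
Verifying each rule — rule 1 ✓; rule 2 ✓; rule 3 ✓; rule 4 ✓.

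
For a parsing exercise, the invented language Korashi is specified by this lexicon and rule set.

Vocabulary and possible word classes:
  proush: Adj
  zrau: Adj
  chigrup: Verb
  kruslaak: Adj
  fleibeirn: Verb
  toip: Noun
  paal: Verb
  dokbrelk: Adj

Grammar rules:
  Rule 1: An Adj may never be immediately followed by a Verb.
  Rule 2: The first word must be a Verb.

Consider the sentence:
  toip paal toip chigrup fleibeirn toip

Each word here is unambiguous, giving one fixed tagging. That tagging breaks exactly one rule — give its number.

2

Fixed tagging: Noun Verb Noun Verb Verb Noun.
Checking each rule: R1 pass, R2 fail.
Only rule 2 fails.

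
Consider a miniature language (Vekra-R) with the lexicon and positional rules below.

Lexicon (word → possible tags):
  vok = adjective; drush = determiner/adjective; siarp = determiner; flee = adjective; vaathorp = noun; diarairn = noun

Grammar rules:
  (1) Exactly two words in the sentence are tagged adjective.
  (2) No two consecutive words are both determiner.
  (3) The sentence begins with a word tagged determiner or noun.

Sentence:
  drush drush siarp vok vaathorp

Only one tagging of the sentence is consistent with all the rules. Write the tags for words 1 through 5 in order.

Candidates per position — 1:drush {determiner,adjective}; 2:drush {determiner,adjective}; 3:siarp {determiner}; 4:vok {adjective}; 5:vaathorp {noun}.
If word 1 were adjective, no tagging could satisfy rule 3; so word 1 is determiner.
If word 2 were determiner, no tagging could satisfy rule 1; so word 2 is adjective.
So the tagging must be: determiner adjective determiner adjective noun.
Check: rule 1 holds; rule 2 holds; rule 3 holds.

determiner adjective determiner adjective noun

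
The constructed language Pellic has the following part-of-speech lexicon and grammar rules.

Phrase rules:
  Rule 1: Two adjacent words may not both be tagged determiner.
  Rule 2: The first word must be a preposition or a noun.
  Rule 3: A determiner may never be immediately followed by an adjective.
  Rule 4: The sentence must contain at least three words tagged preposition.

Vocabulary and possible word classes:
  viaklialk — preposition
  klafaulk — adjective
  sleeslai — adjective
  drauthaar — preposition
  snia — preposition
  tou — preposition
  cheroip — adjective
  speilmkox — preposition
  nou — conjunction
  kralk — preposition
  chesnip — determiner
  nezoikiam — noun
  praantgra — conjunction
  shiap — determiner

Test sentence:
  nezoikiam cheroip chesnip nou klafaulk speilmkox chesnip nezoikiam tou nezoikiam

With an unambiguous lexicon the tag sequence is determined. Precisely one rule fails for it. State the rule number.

Fixed tagging: noun adjective determiner conjunction adjective preposition determiner noun preposition noun.
Rule check: R1 ✓, R2 ✓, R3 ✓, R4 ✗.
Only rule 4 fails.

4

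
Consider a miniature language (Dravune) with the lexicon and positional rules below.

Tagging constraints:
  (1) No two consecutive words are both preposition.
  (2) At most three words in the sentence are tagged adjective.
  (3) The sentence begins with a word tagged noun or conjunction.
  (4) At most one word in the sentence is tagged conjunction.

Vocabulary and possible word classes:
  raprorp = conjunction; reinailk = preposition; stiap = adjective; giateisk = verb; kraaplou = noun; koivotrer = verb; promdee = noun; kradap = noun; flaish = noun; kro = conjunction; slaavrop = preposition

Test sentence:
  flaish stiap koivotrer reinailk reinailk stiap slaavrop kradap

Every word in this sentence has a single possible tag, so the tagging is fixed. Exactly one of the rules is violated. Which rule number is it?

Fixed tagging: noun adjective verb preposition preposition adjective preposition noun.
Rule check: R1 violated, R2 holds, R3 holds, R4 holds.
Only rule 1 fails.

1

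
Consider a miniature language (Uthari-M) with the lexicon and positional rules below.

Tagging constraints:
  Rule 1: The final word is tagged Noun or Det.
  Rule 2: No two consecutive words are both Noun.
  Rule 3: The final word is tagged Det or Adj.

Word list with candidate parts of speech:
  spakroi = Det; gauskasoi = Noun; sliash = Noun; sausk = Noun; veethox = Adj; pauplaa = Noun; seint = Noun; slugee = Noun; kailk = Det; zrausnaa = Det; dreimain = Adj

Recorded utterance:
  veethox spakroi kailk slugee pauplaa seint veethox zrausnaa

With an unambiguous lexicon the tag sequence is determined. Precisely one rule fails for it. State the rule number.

2

Fixed tagging: Adj Det Det Noun Noun Noun Adj Det.
Applying the rules: R1 ok, R2 fails, R3 ok.
Only rule 2 fails.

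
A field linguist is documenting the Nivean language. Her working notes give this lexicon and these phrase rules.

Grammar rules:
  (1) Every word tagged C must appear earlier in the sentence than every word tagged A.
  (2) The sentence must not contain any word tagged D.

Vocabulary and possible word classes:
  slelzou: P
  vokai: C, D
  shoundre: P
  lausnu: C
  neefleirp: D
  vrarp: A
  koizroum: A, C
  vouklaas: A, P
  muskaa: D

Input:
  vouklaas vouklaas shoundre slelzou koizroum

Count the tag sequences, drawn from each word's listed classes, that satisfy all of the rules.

Candidates per position — 1:vouklaas {A,P}; 2:vouklaas {A,P}; 3:shoundre {P}; 4:slelzou {P}; 5:koizroum {A,C}.
There are 8 candidate sequences in total.
The sequences that satisfy every rule: A A P P A; A P P P A; P A P P A; P P P P A; P P P P C.
Count = 5.

5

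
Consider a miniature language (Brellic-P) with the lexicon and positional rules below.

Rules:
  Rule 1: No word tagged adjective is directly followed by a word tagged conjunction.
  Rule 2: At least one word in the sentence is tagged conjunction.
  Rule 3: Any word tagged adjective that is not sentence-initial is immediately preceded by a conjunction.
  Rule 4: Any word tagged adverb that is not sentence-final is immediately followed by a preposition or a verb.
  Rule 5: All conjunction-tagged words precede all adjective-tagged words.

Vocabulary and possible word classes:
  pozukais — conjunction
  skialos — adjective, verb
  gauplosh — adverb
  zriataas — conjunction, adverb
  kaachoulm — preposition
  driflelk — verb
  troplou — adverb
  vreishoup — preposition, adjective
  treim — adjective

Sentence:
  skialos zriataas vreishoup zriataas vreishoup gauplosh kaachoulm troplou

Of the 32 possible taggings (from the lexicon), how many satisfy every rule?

6

Candidates per position — 1:skialos {adjective,verb}; 2:zriataas {conjunction,adverb}; 3:vreishoup {preposition,adjective}; 4:zriataas {conjunction,adverb}; 5:vreishoup {preposition,adjective}; 6:gauplosh {adverb}; 7:kaachoulm {preposition}; 8:troplou {adverb}.
There are 32 candidate sequences in total.
Checking each against the rules leaves 6 sequences.
Count = 6.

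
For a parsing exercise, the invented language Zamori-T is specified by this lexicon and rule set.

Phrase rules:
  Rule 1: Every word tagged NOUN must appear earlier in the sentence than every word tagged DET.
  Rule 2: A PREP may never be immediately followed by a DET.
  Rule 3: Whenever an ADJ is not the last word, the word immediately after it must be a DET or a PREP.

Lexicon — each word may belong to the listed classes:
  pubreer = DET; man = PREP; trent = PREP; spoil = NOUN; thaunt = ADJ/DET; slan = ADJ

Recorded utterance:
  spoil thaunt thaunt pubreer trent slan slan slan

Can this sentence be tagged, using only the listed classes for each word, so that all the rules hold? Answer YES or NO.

NO

Candidates per position — 1:spoil {NOUN}; 2:thaunt {ADJ,DET}; 3:thaunt {ADJ,DET}; 4:pubreer {DET}; 5:trent {PREP}; 6:slan {ADJ}; 7:slan {ADJ}; 8:slan {ADJ}.
Rule 3 cannot be satisfied by any choice of tags from the lexicon.
So there is no consistent tagging.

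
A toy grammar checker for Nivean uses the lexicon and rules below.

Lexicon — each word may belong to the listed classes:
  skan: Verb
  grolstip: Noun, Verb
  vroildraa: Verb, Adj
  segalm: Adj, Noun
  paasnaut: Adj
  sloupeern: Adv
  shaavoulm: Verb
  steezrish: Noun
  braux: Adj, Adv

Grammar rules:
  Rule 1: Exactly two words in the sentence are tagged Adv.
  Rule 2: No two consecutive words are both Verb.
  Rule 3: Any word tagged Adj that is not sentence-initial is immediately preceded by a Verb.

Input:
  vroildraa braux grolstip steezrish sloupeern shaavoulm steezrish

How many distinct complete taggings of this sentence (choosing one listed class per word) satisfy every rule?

Candidates per position — 1:vroildraa {Verb,Adj}; 2:braux {Adj,Adv}; 3:grolstip {Noun,Verb}; 4:steezrish {Noun}; 5:sloupeern {Adv}; 6:shaavoulm {Verb}; 7:steezrish {Noun}.
There are 8 candidate sequences in total.
The sequences that satisfy every rule: Verb Adv Noun Noun Adv Verb Noun; Verb Adv Verb Noun Adv Verb Noun; Adj Adv Noun Noun Adv Verb Noun; Adj Adv Verb Noun Adv Verb Noun.
Count = 4.

4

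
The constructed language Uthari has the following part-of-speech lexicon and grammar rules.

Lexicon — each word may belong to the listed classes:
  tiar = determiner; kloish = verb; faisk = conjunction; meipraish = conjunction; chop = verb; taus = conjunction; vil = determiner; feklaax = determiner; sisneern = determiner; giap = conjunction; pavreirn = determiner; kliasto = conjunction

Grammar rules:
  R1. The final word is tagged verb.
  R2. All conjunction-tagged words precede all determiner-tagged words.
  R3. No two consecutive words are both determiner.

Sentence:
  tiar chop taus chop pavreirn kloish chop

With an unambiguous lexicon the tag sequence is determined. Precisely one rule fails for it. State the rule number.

Fixed tagging: determiner verb conjunction verb determiner verb verb.
Checking each rule: R1 ✓, R2 ✗, R3 ✓.
Only rule 2 fails.

2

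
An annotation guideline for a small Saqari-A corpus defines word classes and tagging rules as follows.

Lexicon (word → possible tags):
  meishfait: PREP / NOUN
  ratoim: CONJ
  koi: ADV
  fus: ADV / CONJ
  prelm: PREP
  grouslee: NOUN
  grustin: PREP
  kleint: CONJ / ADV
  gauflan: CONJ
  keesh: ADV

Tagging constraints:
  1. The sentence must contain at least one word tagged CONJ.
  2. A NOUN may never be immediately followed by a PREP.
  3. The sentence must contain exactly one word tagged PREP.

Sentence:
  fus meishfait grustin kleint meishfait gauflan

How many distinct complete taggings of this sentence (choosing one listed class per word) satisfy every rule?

Candidates per position — 1:fus {ADV,CONJ}; 2:meishfait {PREP,NOUN}; 3:grustin {PREP}; 4:kleint {CONJ,ADV}; 5:meishfait {PREP,NOUN}; 6:gauflan {CONJ}.
There are 16 candidate sequences in total.
Every candidate sequence violates at least one rule; no consistent tagging exists.
Count = 0.

0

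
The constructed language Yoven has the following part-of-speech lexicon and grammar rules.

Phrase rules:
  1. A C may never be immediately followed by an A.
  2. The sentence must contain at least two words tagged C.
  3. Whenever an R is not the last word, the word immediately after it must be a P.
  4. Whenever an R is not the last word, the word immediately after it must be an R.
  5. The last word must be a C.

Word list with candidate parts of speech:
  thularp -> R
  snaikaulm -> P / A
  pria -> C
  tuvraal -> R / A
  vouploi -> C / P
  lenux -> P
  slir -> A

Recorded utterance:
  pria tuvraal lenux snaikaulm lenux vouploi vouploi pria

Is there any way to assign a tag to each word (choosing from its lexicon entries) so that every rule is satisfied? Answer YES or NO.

Candidates per position — 1:pria {C}; 2:tuvraal {R,A}; 3:lenux {P}; 4:snaikaulm {P,A}; 5:lenux {P}; 6:vouploi {C,P}; 7:vouploi {C,P}; 8:pria {C}.
Every candidate sequence violates at least one rule; no consistent tagging exists.

NO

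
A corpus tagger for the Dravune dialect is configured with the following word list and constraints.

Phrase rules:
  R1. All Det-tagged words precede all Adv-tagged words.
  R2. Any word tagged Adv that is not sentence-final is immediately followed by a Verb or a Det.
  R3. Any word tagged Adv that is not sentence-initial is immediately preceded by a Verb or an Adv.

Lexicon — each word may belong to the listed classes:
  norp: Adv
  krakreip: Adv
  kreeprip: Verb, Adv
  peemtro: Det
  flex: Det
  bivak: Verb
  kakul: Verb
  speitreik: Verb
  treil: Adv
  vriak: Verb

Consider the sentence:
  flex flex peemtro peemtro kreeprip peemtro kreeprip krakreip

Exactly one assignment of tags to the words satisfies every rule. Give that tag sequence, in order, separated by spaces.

Det Det Det Det Verb Det Verb Adv

Candidates per position — 1:flex {Det}; 2:flex {Det}; 3:peemtro {Det}; 4:peemtro {Det}; 5:kreeprip {Verb,Adv}; 6:peemtro {Det}; 7:kreeprip {Verb,Adv}; 8:krakreip {Adv}.
Word 5 cannot be Adv — rule 1 would then fail for every completion. It is Verb.
Word 7 cannot be Adv — rule 2 would then fail for every completion. It is Verb.
The unique satisfying tagging is: Det Det Det Det Verb Det Verb Adv.
Verifying each rule — rule 1 holds; rule 2 holds; rule 3 holds.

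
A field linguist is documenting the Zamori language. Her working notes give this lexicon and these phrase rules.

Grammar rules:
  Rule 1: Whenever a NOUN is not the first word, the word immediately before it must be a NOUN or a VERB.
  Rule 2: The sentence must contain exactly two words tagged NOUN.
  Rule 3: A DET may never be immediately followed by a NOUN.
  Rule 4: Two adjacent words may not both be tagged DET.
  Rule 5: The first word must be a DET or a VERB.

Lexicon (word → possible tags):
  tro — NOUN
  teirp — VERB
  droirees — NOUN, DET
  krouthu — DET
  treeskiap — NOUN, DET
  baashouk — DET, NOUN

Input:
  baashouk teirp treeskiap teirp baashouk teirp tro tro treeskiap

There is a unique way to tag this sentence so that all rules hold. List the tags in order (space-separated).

DET VERB DET VERB DET VERB NOUN NOUN DET

Candidates per position — 1:baashouk {DET,NOUN}; 2:teirp {VERB}; 3:treeskiap {NOUN,DET}; 4:teirp {VERB}; 5:baashouk {DET,NOUN}; 6:teirp {VERB}; 7:tro {NOUN}; 8:tro {NOUN}; 9:treeskiap {NOUN,DET}.
Position 1: NOUN is ruled out by rule 2; that leaves DET.
Position 3: NOUN is ruled out by rule 2; that leaves DET.
Position 5: NOUN is ruled out by rule 2; that leaves DET.
Position 9: NOUN is ruled out by rule 2; that leaves DET.
So the tagging must be: DET VERB DET VERB DET VERB NOUN NOUN DET.
Checking: rule 1 ok; rule 2 ok; rule 3 ok; rule 4 ok; rule 5 ok.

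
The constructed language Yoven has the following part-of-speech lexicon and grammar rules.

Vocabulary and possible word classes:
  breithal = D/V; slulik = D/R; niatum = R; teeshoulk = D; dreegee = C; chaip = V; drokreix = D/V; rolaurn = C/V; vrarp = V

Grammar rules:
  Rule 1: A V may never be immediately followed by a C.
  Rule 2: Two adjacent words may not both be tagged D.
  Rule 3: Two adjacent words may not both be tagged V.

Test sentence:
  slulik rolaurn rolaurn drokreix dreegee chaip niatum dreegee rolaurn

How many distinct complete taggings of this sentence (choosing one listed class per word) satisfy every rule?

8

Candidates per position — 1:slulik {D,R}; 2:rolaurn {C,V}; 3:rolaurn {C,V}; 4:drokreix {D,V}; 5:dreegee {C}; 6:chaip {V}; 7:niatum {R}; 8:dreegee {C}; 9:rolaurn {C,V}.
There are 32 candidate sequences in total.
Checking each against the rules leaves 8 sequences.
Count = 8.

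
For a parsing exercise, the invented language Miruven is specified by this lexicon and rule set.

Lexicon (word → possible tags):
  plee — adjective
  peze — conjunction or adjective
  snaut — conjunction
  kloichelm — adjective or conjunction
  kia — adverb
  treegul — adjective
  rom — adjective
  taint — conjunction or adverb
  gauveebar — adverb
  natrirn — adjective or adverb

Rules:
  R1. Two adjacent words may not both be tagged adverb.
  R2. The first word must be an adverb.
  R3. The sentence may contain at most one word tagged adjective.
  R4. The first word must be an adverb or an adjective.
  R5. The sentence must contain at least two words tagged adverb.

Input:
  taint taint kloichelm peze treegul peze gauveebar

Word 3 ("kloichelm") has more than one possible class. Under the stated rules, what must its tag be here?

conjunction

Candidates per position — 1:taint {conjunction,adverb}; 2:taint {conjunction,adverb}; 3:kloichelm {adjective,conjunction}; 4:peze {conjunction,adjective}; 5:treegul {adjective}; 6:peze {conjunction,adjective}; 7:gauveebar {adverb}.
Position 1: conjunction is ruled out by rule 2; that leaves adverb.
Position 2: adverb is ruled out by rule 1; that leaves conjunction.
Position 3: adjective is ruled out by rule 3; that leaves conjunction.
Position 4: adjective is ruled out by rule 3; that leaves conjunction.
Position 6: adjective is ruled out by rule 3; that leaves conjunction.
The only consistent sequence is: adverb conjunction conjunction conjunction adjective conjunction adverb.
Verifying each rule — rule 1 ✓; rule 2 ✓; rule 3 ✓; rule 4 ✓; rule 5 ✓.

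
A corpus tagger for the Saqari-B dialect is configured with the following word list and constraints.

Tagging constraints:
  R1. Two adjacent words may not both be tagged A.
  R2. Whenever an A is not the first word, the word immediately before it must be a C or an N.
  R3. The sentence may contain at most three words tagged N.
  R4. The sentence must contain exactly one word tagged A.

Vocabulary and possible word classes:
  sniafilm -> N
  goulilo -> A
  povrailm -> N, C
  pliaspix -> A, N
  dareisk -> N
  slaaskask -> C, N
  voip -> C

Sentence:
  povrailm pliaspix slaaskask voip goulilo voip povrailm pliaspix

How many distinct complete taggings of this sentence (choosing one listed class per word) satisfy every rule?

Candidates per position — 1:povrailm {N,C}; 2:pliaspix {A,N}; 3:slaaskask {C,N}; 4:voip {C}; 5:goulilo {A}; 6:voip {C}; 7:povrailm {N,C}; 8:pliaspix {A,N}.
There are 32 candidate sequences in total.
The sequences that satisfy every rule: N N C C A C C N; C N C C A C N N; C N C C A C C N; C N N C A C C N.
Count = 4.

4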